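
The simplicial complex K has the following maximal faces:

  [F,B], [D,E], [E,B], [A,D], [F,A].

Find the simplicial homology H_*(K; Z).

H_0 ≅ Z,  H_1 ≅ Z.

We work with the vertex ordering A < B < D < E < F. The simplices of K, each written with vertices in increasing order, are:

  0-simplices (5): A, B, D, E, F
  1-simplices (5): AD, AF, BE, BF, DE

so the chain groups are C_0 ≅ Z^5, C_1 ≅ Z^5.

The boundary map ∂_1: C_1 → C_0 is given by ∂[p,q] = [q] − [p]. For instance
  ∂BE = E − B.
The resulting 5×5 matrix has rank 4, and its Smith normal form has invariant factors (1,1,1,1).

Now H_k = ker ∂_k / im ∂_{k+1}, so:

  H_0: rank C_0 − rank ∂_1 = 5 − 4 = 1, and the invariant factors of ∂_1 are all 1, so H_0 ≅ Z.
  H_1: rank ker ∂_1 − rank ∂_2 = (5 − 4) − 0 = 1, and there is no ∂_2, so H_1 ≅ Z.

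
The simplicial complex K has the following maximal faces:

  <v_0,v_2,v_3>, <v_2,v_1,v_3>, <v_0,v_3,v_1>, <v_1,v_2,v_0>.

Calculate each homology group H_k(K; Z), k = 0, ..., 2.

H_0 = Z,  H_1 = 0,  H_2 = Z.

We work with the vertex ordering v_0 < v_1 < v_2 < v_3. The simplices of K, each written with vertices in increasing order, are:

  0-simplices (4): [v_0], [v_1], [v_2], [v_3]
  1-simplices (6): [v_0,v_1], [v_0,v_2], [v_0,v_3], [v_1,v_2], [v_1,v_3], [v_2,v_3]
  2-simplices (4): [v_0,v_1,v_2], [v_0,v_1,v_3], [v_0,v_2,v_3], [v_1,v_2,v_3]

giving chain groups C_0 ≅ Z^4, C_1 ≅ Z^6, C_2 ≅ Z^4.

Boundary ∂_1: C_1 → C_0 is given by ∂[p,q] = [q] − [p]. For instance
  ∂[v_1,v_3] = [v_3] − [v_1].
As a 4×6 matrix over Z this has rank 3, with invariant factors (1,1,1).

∂_2: C_2 → C_1 sends each 2-simplex [p,q,r] to [q,r] − [p,r] + [p,q]. For instance
  ∂[v_0,v_2,v_3] = [v_2,v_3] − [v_0,v_3] + [v_0,v_2],
  ∂[v_1,v_2,v_3] = [v_2,v_3] − [v_1,v_3] + [v_1,v_2].
This gives a 6×4 integer matrix of rank 3; reducing to Smith normal form yields diagonal entries (1,1,1).

Now H_k = ker ∂_k / im ∂_{k+1}, so:

  H_0: rank C_0 − rank ∂_1 = 4 − 3 = 1, and the invariant factors of ∂_1 are all 1, so H_0 = Z.
  H_1: rank ker ∂_1 − rank ∂_2 = (6 − 3) − 3 = 0, and the invariant factors of ∂_2 are all 1, so H_1 = 0.
  H_2: rank ker ∂_2 − rank ∂_3 = (4 − 3) − 0 = 1, and there is no ∂_3, so H_2 = Z.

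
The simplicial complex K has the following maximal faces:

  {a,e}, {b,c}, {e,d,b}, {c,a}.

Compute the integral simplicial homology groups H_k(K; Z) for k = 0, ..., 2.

H_0 ≅ Z,  H_1 ≅ Z,  H_2 = 0.

K has 5 vertices, 6 edges, 1 triangle.
rank ∂_0 = 0, rank ∂_1 = 4 ⇒ b_0 = 5 − 0 − 4 = 1; all invariant factors of ∂_1 are 1 so no torsion. So H_0 = Z.
rank ∂_1 = 4, rank ∂_2 = 1 ⇒ b_1 = 6 − 4 − 1 = 1; all invariant factors of ∂_2 are 1 so no torsion. So H_1 = Z.
rank ∂_2 = 1, rank ∂_3 = 0 ⇒ b_2 = 1 − 1 − 0 = 0. So H_2 = 0.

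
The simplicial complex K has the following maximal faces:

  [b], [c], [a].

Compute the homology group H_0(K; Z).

We work with the vertex ordering a < b < c. The simplices of K, each written with vertices in increasing order, are:

  0-simplices (3): a, b, c

Hence C_0 ≅ Z^3.

Computing H_k = (kernel of ∂_k) / (image of ∂_{k+1}):

  H_0: rank C_0 − rank ∂_1 = 3 − 0 = 3, and there is no ∂_1, so H_0 ≅ Z^3.

H_0 ≅ Z^3.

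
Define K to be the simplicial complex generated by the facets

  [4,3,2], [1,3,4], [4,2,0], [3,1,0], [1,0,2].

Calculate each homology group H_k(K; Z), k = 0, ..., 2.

Fix the vertex order 0 < 1 < 2 < 3 < 4 and write every simplex with vertices in increasing order. Then dim K = 2 and the simplices of K are:

  0-simplices (5): [0], [1], [2], [3], [4]
  1-simplices (10): [0,1], [0,2], [0,3], [0,4], [1,2], [1,3], [1,4], [2,3], [2,4], [3,4]
  2-simplices (5): [0,1,2], [0,1,3], [0,2,4], [1,3,4], [2,3,4]

giving chain groups C_0 ≅ Z^5, C_1 ≅ Z^10, C_2 ≅ Z^5.

Boundary ∂_1: C_1 → C_0 maps an edge to its endpoints' difference, ∂[p,q] = q − p. For instance
  ∂[2,3] = [3] − [2].
This gives a 5×10 integer matrix of rank 4; reducing to Smith normal form yields diagonal entries (1,1,1,1).

The boundary map ∂_2: C_2 → C_1 sends each 2-simplex [p,q,r] to [q,r] − [p,r] + [p,q]. For instance
  ∂[2,3,4] = [3,4] − [2,4] + [2,3],
  ∂[0,1,3] = [1,3] − [0,3] + [0,1].
The 10×5 boundary matrix has rank 5 and Smith normal form diag(1,1,1,1,1).

Now H_k = ker ∂_k / im ∂_{k+1}, so:

  H_0: rank C_0 − rank ∂_1 = 5 − 4 = 1, and the invariant factors of ∂_1 are all 1, so H_0 ≅ Z.
  H_1: rank ker ∂_1 − rank ∂_2 = (10 − 4) − 5 = 1, and the invariant factors of ∂_2 are all 1, so H_1 ≅ Z.
  H_2: rank ker ∂_2 − rank ∂_3 = (5 − 5) − 0 = 0, and there is no ∂_3, so H_2 ≅ 0.

H_0 = Z,  H_1 = Z,  H_2 = 0.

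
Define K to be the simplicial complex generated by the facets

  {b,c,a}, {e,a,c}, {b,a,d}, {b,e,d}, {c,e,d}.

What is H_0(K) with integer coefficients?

H_0 ≅ Z.

Order the vertices as a < b < c < d < e. Listing each simplex with vertices in this order, K has dimension 2 with simplices:

  0-simplices (5): a, b, c, d, e
  1-simplices (10): ab, ac, ad, ae, bc, bd, be, cd, ce, de
  2-simplices (5): abc, abd, ace, bde, cde

giving chain groups C_0 ≅ Z^5, C_1 ≅ Z^10, C_2 ≅ Z^5.

Boundary ∂_1: C_1 → C_0 sends each edge [p,q] (with p < q) to q − p.
As a 5×10 matrix over Z this has rank 4, with invariant factors (1,1,1,1).

The boundary map ∂_2: C_2 → C_1 acts by ∂[p,q,r] = [q,r] − [p,r] + [p,q]. For instance
  ∂bde = de − be + bd,
  ∂ace = ce − ae + ac.
As a 10×5 matrix over Z this has rank 5, with invariant factors (1,1,1,1,1).

Reading off H_k = ker ∂_k / im ∂_{k+1}:

  H_0: rank C_0 − rank ∂_1 = 5 − 4 = 1, and the invariant factors of ∂_1 are all 1, so H_0 ≅ Z.

(K is a triangulation of the Möbius band.)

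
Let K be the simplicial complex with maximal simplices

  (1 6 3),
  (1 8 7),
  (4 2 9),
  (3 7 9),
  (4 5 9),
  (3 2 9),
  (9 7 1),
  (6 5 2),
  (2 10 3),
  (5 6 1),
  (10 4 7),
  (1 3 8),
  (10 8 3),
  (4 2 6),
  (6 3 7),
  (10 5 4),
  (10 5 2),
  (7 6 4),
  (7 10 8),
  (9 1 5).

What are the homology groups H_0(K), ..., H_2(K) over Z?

Take the total order 1 < 2 < 3 < 4 < 5 < 6 < 7 < 8 < 9 < 10 on the vertex set. Then K (dimension 2) consists of the simplices:

  0-simplices (10): [1], [2], [3], [4], [5], [6], [7], [8], [9], [10]
  1-simplices (30): (30 of them)
  2-simplices (20): (20 of them)

Hence C_0 ≅ Z^10, C_1 ≅ Z^30, C_2 ≅ Z^20.

The boundary map ∂_1: C_1 → C_0 sends each edge [p,q] (with p < q) to q − p.
As a 10×30 matrix over Z this has rank 9, with invariant factors (1,1,1,1,1,1,1,1,1).

Boundary ∂_2: C_2 → C_1 sends each 2-simplex [p,q,r] to [q,r] − [p,r] + [p,q]. For instance
  ∂[2,5,6] = [5,6] − [2,6] + [2,5],
  ∂[4,6,7] = [6,7] − [4,7] + [4,6].
The resulting 30×20 matrix has rank 20, and its Smith normal form has invariant factors (1,1,1,1,1,1,1,1,1,1,1,1,1,1,1,1,1,1,1,2).

Now H_k = ker ∂_k / im ∂_{k+1}, so:

  H_0: rank C_0 − rank ∂_1 = 10 − 9 = 1, and the invariant factors of ∂_1 are all 1, so H_0 = Z.
  H_1: rank ker ∂_1 − rank ∂_2 = (30 − 9) − 20 = 1, and ∂_2 has invariant factor 2 > 1, so H_1 = Z ⊕ Z/2.
  H_2: rank ker ∂_2 − rank ∂_3 = (20 − 20) − 0 = 0, and there is no ∂_3, so H_2 = 0.

(K is a triangulation of the Klein bottle.)

H_0 ≅ Z,  H_1 ≅ Z ⊕ Z/2,  H_2 = 0.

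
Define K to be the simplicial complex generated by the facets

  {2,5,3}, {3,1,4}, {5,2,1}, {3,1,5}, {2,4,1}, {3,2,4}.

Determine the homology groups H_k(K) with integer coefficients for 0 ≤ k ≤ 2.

Order the vertices as 1 < 2 < 3 < 4 < 5. Listing each simplex with vertices in this order, K has dimension 2 with simplices:

  0-simplices (5): [1], [2], [3], [4], [5]
  1-simplices (9): [1,2], [1,3], [1,4], [1,5], [2,3], [2,4], [2,5], [3,4], [3,5]
  2-simplices (6): [1,2,4], [1,2,5], [1,3,4], [1,3,5], [2,3,4], [2,3,5]

Hence C_0 ≅ Z^5, C_1 ≅ Z^9, C_2 ≅ Z^6.

∂_1: C_1 → C_0 is given by ∂[p,q] = [q] − [p]. For instance
  ∂[1,2] = [2] − [1].
This gives a 5×9 integer matrix of rank 4; reducing to Smith normal form yields diagonal entries (1,1,1,1).

Boundary ∂_2: C_2 → C_1 maps a triangle to the signed sum of its edges. For instance
  ∂[1,2,4] = [2,4] − [1,4] + [1,2],
  ∂[1,3,4] = [3,4] − [1,4] + [1,3].
The resulting 9×6 matrix has rank 5, and its Smith normal form has invariant factors (1,1,1,1,1).

Reading off H_k = ker ∂_k / im ∂_{k+1}:

  H_0: rank C_0 − rank ∂_1 = 5 − 4 = 1, and the invariant factors of ∂_1 are all 1, so H_0 = Z.
  H_1: rank ker ∂_1 − rank ∂_2 = (9 − 4) − 5 = 0, and the invariant factors of ∂_2 are all 1, so H_1 = 0.
  H_2: rank ker ∂_2 − rank ∂_3 = (6 − 5) − 0 = 1, and there is no ∂_3, so H_2 = Z.

H_0 = Z,  H_1 = 0,  H_2 = Z.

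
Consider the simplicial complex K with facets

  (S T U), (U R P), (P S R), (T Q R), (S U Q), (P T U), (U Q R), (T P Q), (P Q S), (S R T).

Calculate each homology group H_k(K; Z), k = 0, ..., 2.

Take the total order P < Q < R < S < T < U on the vertex set. Then K (dimension 2) consists of the simplices:

  0-simplices (6): P, Q, R, S, T, U
  1-simplices (15): PQ, PR, PS, PT, PU, QR, QS, QT, QU, RS, RT, RU, ST, SU, TU
  2-simplices (10): PQS, PQT, PRS, PRU, PTU, QRT, QRU, QSU, RST, STU

Hence C_0 ≅ Z^6, C_1 ≅ Z^15, C_2 ≅ Z^10.

∂_1: C_1 → C_0 sends each edge [p,q] (with p < q) to q − p.
The 6×15 boundary matrix has rank 5 and Smith normal form diag(1,1,1,1,1).

∂_2: C_2 → C_1 acts by ∂[p,q,r] = [q,r] − [p,r] + [p,q]. For instance
  ∂PTU = TU − PU + PT,
  ∂RST = ST − RT + RS.
The resulting 15×10 matrix has rank 10, and its Smith normal form has invariant factors (1,1,1,1,1,1,1,1,1,2).

Computing H_k = (kernel of ∂_k) / (image of ∂_{k+1}):

  H_0: rank C_0 − rank ∂_1 = 6 − 5 = 1, and the invariant factors of ∂_1 are all 1, so H_0 = Z.
  H_1: rank ker ∂_1 − rank ∂_2 = (15 − 5) − 10 = 0, and ∂_2 has invariant factor 2 > 1, so H_1 = Z_2.
  H_2: rank ker ∂_2 − rank ∂_3 = (10 − 10) − 0 = 0, and there is no ∂_3, so H_2 = 0.

As a check, the Euler characteristic is 6 − 15 + 10 = 1, which agrees with 1 − 0 + 0 = 1.
(K is a triangulation of the real projective plane RP^2.)

H_0 ≅ Z,  H_1 ≅ Z_2,  H_2 = 0.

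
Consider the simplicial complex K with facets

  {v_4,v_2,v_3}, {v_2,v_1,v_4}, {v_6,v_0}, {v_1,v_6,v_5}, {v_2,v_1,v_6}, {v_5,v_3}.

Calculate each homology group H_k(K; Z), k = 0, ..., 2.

Fix the vertex order v_0 < v_1 < v_2 < v_3 < v_4 < v_5 < v_6 and write every simplex with vertices in increasing order. Then dim K = 2 and the simplices of K are:

  0-simplices (7): [v_0], [v_1], [v_2], [v_3], [v_4], [v_5], [v_6]
  1-simplices (11): [v_0,v_6], [v_1,v_2], [v_1,v_4], [v_1,v_5], [v_1,v_6], [v_2,v_3], [v_2,v_4], [v_2,v_6], [v_3,v_4], [v_3,v_5], [v_5,v_6]
  2-simplices (4): [v_1,v_2,v_4], [v_1,v_2,v_6], [v_1,v_5,v_6], [v_2,v_3,v_4]

giving chain groups C_0 ≅ Z^7, C_1 ≅ Z^11, C_2 ≅ Z^4.

Boundary ∂_1: C_1 → C_0 maps an edge to its endpoints' difference, ∂[p,q] = q − p.
The 7×11 boundary matrix has rank 6 and Smith normal form diag(1,1,1,1,1,1).

∂_2: C_2 → C_1 maps a triangle to the signed sum of its edges. For instance
  ∂[v_1,v_2,v_6] = [v_2,v_6] − [v_1,v_6] + [v_1,v_2],
  ∂[v_1,v_5,v_6] = [v_5,v_6] − [v_1,v_6] + [v_1,v_5].
The 11×4 boundary matrix has rank 4 and Smith normal form diag(1,1,1,1).

Computing H_k = (kernel of ∂_k) / (image of ∂_{k+1}):

  H_0: rank C_0 − rank ∂_1 = 7 − 6 = 1, and the invariant factors of ∂_1 are all 1, so H_0 = Z.
  H_1: rank ker ∂_1 − rank ∂_2 = (11 − 6) − 4 = 1, and the invariant factors of ∂_2 are all 1, so H_1 = Z.
  H_2: rank ker ∂_2 − rank ∂_3 = (4 − 4) − 0 = 0, and there is no ∂_3, so H_2 = 0.

As a check, the Euler characteristic is 7 − 11 + 4 = 0, which agrees with 1 − 1 + 0 = 0.

H_0 ≅ Z,  H_1 ≅ Z,  H_2 = 0.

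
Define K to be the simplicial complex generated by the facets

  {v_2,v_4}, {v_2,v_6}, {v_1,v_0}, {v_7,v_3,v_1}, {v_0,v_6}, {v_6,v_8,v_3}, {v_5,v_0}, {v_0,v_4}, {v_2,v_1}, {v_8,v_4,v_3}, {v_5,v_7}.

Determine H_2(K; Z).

We work with the vertex ordering v_0 < v_1 < v_2 < v_3 < v_4 < v_5 < v_6 < v_7 < v_8. The simplices of K, each written with vertices in increasing order, are:

  0-simplices (9): [v_0], [v_1], [v_2], [v_3], [v_4], [v_5], [v_6], [v_7], [v_8]
  1-simplices (16): (16 of them)
  2-simplices (3): [v_1,v_3,v_7], [v_3,v_4,v_8], [v_3,v_6,v_8]

so the chain groups are C_0 ≅ Z^9, C_1 ≅ Z^16, C_2 ≅ Z^3.

∂_1: C_1 → C_0 sends each edge [p,q] (with p < q) to q − p. For instance
  ∂[v_1,v_2] = [v_2] − [v_1].
As a 9×16 matrix over Z this has rank 8, with invariant factors (1,1,1,1,1,1,1,1).

The boundary map ∂_2: C_2 → C_1 acts by ∂[p,q,r] = [q,r] − [p,r] + [p,q]. For instance
  ∂[v_3,v_4,v_8] = [v_4,v_8] − [v_3,v_8] + [v_3,v_4],
  ∂[v_1,v_3,v_7] = [v_3,v_7] − [v_1,v_7] + [v_1,v_3].
As a 16×3 matrix over Z this has rank 3, with invariant factors (1,1,1).

From H_k ≅ ker(∂_k) / im(∂_{k+1}) we obtain:

  H_2: rank ker ∂_2 − rank ∂_3 = (3 − 3) − 0 = 0, and there is no ∂_3, so H_2 = 0.

H_2 = 0.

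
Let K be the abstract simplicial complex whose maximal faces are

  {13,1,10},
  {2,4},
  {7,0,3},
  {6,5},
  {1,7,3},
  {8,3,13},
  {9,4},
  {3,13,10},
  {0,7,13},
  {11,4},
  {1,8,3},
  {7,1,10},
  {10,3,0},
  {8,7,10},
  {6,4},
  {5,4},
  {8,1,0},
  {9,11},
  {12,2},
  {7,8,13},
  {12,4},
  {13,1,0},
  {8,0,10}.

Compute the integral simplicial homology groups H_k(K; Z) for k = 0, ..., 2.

H_0 = Z^2,  H_1 = Z^5,  H_2 = Z.

Take the total order 0 < 1 < 2 < 3 < 4 < 5 < 6 < 7 < 8 < 9 < 10 < 11 < 12 < 13 on the vertex set. Then K (dimension 2) consists of the simplices:

  0-simplices (14): [0], [1], [2], [3], [4], [5], [6], [7], [8], [9], [10], [11], [12], [13]
  1-simplices (30): (30 of them)
  2-simplices (14): [0,1,8], [0,1,13], [0,3,7], [0,3,10], [0,7,13], [0,8,10], [1,3,7], [1,3,8], [1,7,10], [1,10,13], [3,8,13], [3,10,13], [7,8,10], [7,8,13]

so the chain groups are C_0 ≅ Z^14, C_1 ≅ Z^30, C_2 ≅ Z^14.

∂_1: C_1 → C_0 sends each edge [p,q] (with p < q) to q − p. For instance
  ∂[7,13] = [13] − [7].
The 14×30 boundary matrix has rank 12 and Smith normal form diag(1,1,1,1,1,1,1,1,1,1,1,1).

The boundary map ∂_2: C_2 → C_1 acts by ∂[p,q,r] = [q,r] − [p,r] + [p,q]. For instance
  ∂[0,1,13] = [1,13] − [0,13] + [0,1],
  ∂[1,10,13] = [10,13] − [1,13] + [1,10].
The resulting 30×14 matrix has rank 13, and its Smith normal form has invariant factors (1,1,1,1,1,1,1,1,1,1,1,1,1).

Now H_k = ker ∂_k / im ∂_{k+1}, so:

  H_0: rank C_0 − rank ∂_1 = 14 − 12 = 2, and the invariant factors of ∂_1 are all 1, so H_0 ≅ Z^2.
  H_1: rank ker ∂_1 − rank ∂_2 = (30 − 12) − 13 = 5, and the invariant factors of ∂_2 are all 1, so H_1 ≅ Z^5.
  H_2: rank ker ∂_2 − rank ∂_3 = (14 − 13) − 0 = 1, and there is no ∂_3, so H_2 ≅ Z.

As a check, the Euler characteristic is 14 − 30 + 14 = -2, which agrees with 2 − 5 + 1 = -2.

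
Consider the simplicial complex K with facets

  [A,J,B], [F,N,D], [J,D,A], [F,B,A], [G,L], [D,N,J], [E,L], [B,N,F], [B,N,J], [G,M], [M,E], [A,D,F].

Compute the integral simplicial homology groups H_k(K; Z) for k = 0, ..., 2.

Order the vertices as A < B < D < E < F < G < J < L < M < N. Listing each simplex with vertices in this order, K has dimension 2 with simplices:

  0-simplices (10): A, B, D, E, F, G, J, L, M, N
  1-simplices (16): AB, AD, AF, AJ, BF, BJ, BN, DF, DJ, DN, EL, EM, FN, GL, GM, JN
  2-simplices (8): ABF, ABJ, ADF, ADJ, BFN, BJN, DFN, DJN

giving chain groups C_0 ≅ Z^10, C_1 ≅ Z^16, C_2 ≅ Z^8.

Boundary ∂_1: C_1 → C_0 maps an edge to its endpoints' difference, ∂[p,q] = q − p. For instance
  ∂GL = L − G.
The resulting 10×16 matrix has rank 8, and its Smith normal form has invariant factors (1,1,1,1,1,1,1,1).

The boundary map ∂_2: C_2 → C_1 sends each 2-simplex [p,q,r] to [q,r] − [p,r] + [p,q]. For instance
  ∂DJN = JN − DN + DJ,
  ∂BJN = JN − BN + BJ.
The resulting 16×8 matrix has rank 7, and its Smith normal form has invariant factors (1,1,1,1,1,1,1).

Computing H_k = (kernel of ∂_k) / (image of ∂_{k+1}):

  H_0: rank C_0 − rank ∂_1 = 10 − 8 = 2, and the invariant factors of ∂_1 are all 1, so H_0 ≅ Z^2.
  H_1: rank ker ∂_1 − rank ∂_2 = (16 − 8) − 7 = 1, and the invariant factors of ∂_2 are all 1, so H_1 ≅ Z.
  H_2: rank ker ∂_2 − rank ∂_3 = (8 − 7) − 0 = 1, and there is no ∂_3, so H_2 ≅ Z.

H_0 = Z^2,  H_1 = Z,  H_2 = Z.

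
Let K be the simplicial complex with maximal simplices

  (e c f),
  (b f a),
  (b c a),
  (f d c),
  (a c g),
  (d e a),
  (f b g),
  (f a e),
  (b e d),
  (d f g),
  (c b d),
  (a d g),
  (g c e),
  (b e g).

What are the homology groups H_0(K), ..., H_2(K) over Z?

We work with the vertex ordering a < b < c < d < e < f < g. The simplices of K, each written with vertices in increasing order, are:

  0-simplices (7): a, b, c, d, e, f, g
  1-simplices (21): ab, ac, ad, ae, af, ag, bc, bd, be, bf, bg, cd, ce, cf, cg, de, df, dg, ef, eg, fg
  2-simplices (14): abc, abf, acg, ade, adg, aef, bcd, bde, beg, bfg, cdf, cef, ceg, dfg

giving chain groups C_0 ≅ Z^7, C_1 ≅ Z^21, C_2 ≅ Z^14.

The boundary map ∂_1: C_1 → C_0 maps an edge to its endpoints' difference, ∂[p,q] = q − p.
As a 7×21 matrix over Z this has rank 6, with invariant factors (1,1,1,1,1,1).

The boundary map ∂_2: C_2 → C_1 sends each 2-simplex [p,q,r] to [q,r] − [p,r] + [p,q]. For instance
  ∂acg = cg − ag + ac,
  ∂abf = bf − af + ab.
The resulting 21×14 matrix has rank 13, and its Smith normal form has invariant factors (1,1,1,1,1,1,1,1,1,1,1,1,1).

Computing H_k = (kernel of ∂_k) / (image of ∂_{k+1}):

  H_0: rank C_0 − rank ∂_1 = 7 − 6 = 1, and the invariant factors of ∂_1 are all 1, so H_0 ≅ Z.
  H_1: rank ker ∂_1 − rank ∂_2 = (21 − 6) − 13 = 2, and the invariant factors of ∂_2 are all 1, so H_1 ≅ Z^2.
  H_2: rank ker ∂_2 − rank ∂_3 = (14 − 13) − 0 = 1, and there is no ∂_3, so H_2 ≅ Z.

H_0 ≅ Z,  H_1 ≅ Z^2,  H_2 ≅ Z.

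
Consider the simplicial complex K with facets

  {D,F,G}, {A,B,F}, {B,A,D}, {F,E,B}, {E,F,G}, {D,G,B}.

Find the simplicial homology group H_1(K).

We work with the vertex ordering A < B < D < E < F < G. The simplices of K, each written with vertices in increasing order, are:

  0-simplices (6): A, B, D, E, F, G
  1-simplices (12): AB, AD, AF, BD, BE, BF, BG, DF, DG, EF, EG, FG
  2-simplices (6): ABD, ABF, BDG, BEF, DFG, EFG

so the chain groups are C_0 ≅ Z^6, C_1 ≅ Z^12, C_2 ≅ Z^6.

The boundary map ∂_1: C_1 → C_0 sends each edge [p,q] (with p < q) to q − p. For instance
  ∂AB = B − A.
This gives a 6×12 integer matrix of rank 5; reducing to Smith normal form yields diagonal entries (1,1,1,1,1).

Boundary ∂_2: C_2 → C_1 maps a triangle to the signed sum of its edges. For instance
  ∂DFG = FG − DG + DF,
  ∂ABF = BF − AF + AB.
As a 12×6 matrix over Z this has rank 6, with invariant factors (1,1,1,1,1,1).

From H_k ≅ ker(∂_k) / im(∂_{k+1}) we obtain:

  H_1: rank ker ∂_1 − rank ∂_2 = (12 − 5) − 6 = 1, and the invariant factors of ∂_2 are all 1, so H_1 = Z.

(K is a triangulation of the cylinder S^1 x I.)

H_1 ≅ Z.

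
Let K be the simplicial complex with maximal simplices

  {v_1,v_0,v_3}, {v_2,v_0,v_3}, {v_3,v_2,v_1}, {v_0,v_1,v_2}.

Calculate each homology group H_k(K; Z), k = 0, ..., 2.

Order the vertices as v_0 < v_1 < v_2 < v_3. Listing each simplex with vertices in this order, K has dimension 2 with simplices:

  0-simplices (4): [v_0], [v_1], [v_2], [v_3]
  1-simplices (6): [v_0,v_1], [v_0,v_2], [v_0,v_3], [v_1,v_2], [v_1,v_3], [v_2,v_3]
  2-simplices (4): [v_0,v_1,v_2], [v_0,v_1,v_3], [v_0,v_2,v_3], [v_1,v_2,v_3]

giving chain groups C_0 ≅ Z^4, C_1 ≅ Z^6, C_2 ≅ Z^4.

Boundary ∂_1: C_1 → C_0 maps an edge to its endpoints' difference, ∂[p,q] = q − p. For instance
  ∂[v_0,v_1] = [v_1] − [v_0].
This gives a 4×6 integer matrix of rank 3; reducing to Smith normal form yields diagonal entries (1,1,1).

∂_2: C_2 → C_1 maps a triangle to the signed sum of its edges. For instance
  ∂[v_0,v_1,v_2] = [v_1,v_2] − [v_0,v_2] + [v_0,v_1],
  ∂[v_0,v_1,v_3] = [v_1,v_3] − [v_0,v_3] + [v_0,v_1].
The resulting 6×4 matrix has rank 3, and its Smith normal form has invariant factors (1,1,1).

Reading off H_k = ker ∂_k / im ∂_{k+1}:

  H_0: rank C_0 − rank ∂_1 = 4 − 3 = 1, and the invariant factors of ∂_1 are all 1, so H_0 = Z.
  H_1: rank ker ∂_1 − rank ∂_2 = (6 − 3) − 3 = 0, and the invariant factors of ∂_2 are all 1, so H_1 = 0.
  H_2: rank ker ∂_2 − rank ∂_3 = (4 − 3) − 0 = 1, and there is no ∂_3, so H_2 = Z.

H_0 = Z,  H_1 = 0,  H_2 = Z.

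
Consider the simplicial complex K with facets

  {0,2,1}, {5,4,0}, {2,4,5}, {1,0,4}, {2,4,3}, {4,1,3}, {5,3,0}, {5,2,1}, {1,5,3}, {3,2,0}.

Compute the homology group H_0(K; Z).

H_0 = Z.

Fix the vertex order 0 < 1 < 2 < 3 < 4 < 5 and write every simplex with vertices in increasing order. Then dim K = 2 and the simplices of K are:

  0-simplices (6): [0], [1], [2], [3], [4], [5]
  1-simplices (15): [0,1], [0,2], [0,3], [0,4], [0,5], [1,2], [1,3], [1,4], [1,5], [2,3], [2,4], [2,5], [3,4], [3,5], [4,5]
  2-simplices (10): [0,1,2], [0,1,4], [0,2,3], [0,3,5], [0,4,5], [1,2,5], [1,3,4], [1,3,5], [2,3,4], [2,4,5]

giving chain groups C_0 ≅ Z^6, C_1 ≅ Z^15, C_2 ≅ Z^10.

Boundary ∂_1: C_1 → C_0 is given by ∂[p,q] = [q] − [p]. For instance
  ∂[0,4] = [4] − [0].
The 6×15 boundary matrix has rank 5 and Smith normal form diag(1,1,1,1,1).

∂_2: C_2 → C_1 acts by ∂[p,q,r] = [q,r] − [p,r] + [p,q]. For instance
  ∂[2,4,5] = [4,5] − [2,5] + [2,4],
  ∂[1,3,4] = [3,4] − [1,4] + [1,3].
As a 15×10 matrix over Z this has rank 10, with invariant factors (1,1,1,1,1,1,1,1,1,2).

Reading off H_k = ker ∂_k / im ∂_{k+1}:

  H_0: rank C_0 − rank ∂_1 = 6 − 5 = 1, and the invariant factors of ∂_1 are all 1, so H_0 = Z.

(K is a triangulation of the real projective plane RP^2.)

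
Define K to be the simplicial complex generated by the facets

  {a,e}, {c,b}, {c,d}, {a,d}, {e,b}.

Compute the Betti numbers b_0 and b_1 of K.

b_0 = 1, b_1 = 1.

We work with the vertex ordering a < b < c < d < e. The simplices of K, each written with vertices in increasing order, are:

  0-simplices (5): a, b, c, d, e
  1-simplices (5): ad, ae, bc, be, cd

giving chain groups C_0 ≅ Z^5, C_1 ≅ Z^5.

Boundary ∂_1: C_1 → C_0 maps an edge to its endpoints' difference, ∂[p,q] = q − p. For instance
  ∂ae = e − a.
The resulting 5×5 matrix has rank 4, and its Smith normal form has invariant factors (1,1,1,1).

Computing H_k = (kernel of ∂_k) / (image of ∂_{k+1}):

  H_0: rank C_0 − rank ∂_1 = 5 − 4 = 1, and the invariant factors of ∂_1 are all 1, so H_0 = Z.
  H_1: rank ker ∂_1 − rank ∂_2 = (5 − 4) − 0 = 1, and there is no ∂_2, so H_1 = Z.

Hence the Betti numbers are b_0 = 1, b_1 = 1.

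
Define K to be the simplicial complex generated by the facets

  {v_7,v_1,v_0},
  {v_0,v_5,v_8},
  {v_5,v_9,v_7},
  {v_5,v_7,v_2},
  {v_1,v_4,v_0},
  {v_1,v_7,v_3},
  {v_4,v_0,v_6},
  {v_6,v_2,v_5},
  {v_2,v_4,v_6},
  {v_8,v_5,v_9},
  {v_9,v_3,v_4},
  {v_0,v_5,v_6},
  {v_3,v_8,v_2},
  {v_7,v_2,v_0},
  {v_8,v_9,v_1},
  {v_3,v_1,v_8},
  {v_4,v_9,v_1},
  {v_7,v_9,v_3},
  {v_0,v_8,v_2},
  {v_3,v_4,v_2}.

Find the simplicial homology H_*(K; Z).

H_0 = Z,  H_1 = Z × Z/2,  H_2 = 0.

Fix the vertex order v_0 < v_1 < v_2 < v_3 < v_4 < v_5 < v_6 < v_7 < v_8 < v_9 and write every simplex with vertices in increasing order. Then dim K = 2 and the simplices of K are:

  0-simplices (10): [v_0], [v_1], [v_2], [v_3], [v_4], [v_5], [v_6], [v_7], [v_8], [v_9]
  1-simplices (30): (30 of them)
  2-simplices (20): (20 of them)

giving chain groups C_0 ≅ Z^10, C_1 ≅ Z^30, C_2 ≅ Z^20.

Boundary ∂_1: C_1 → C_0 sends each edge [p,q] (with p < q) to q − p.
This gives a 10×30 integer matrix of rank 9; reducing to Smith normal form yields diagonal entries (1,1,1,1,1,1,1,1,1).

∂_2: C_2 → C_1 sends each 2-simplex [p,q,r] to [q,r] − [p,r] + [p,q]. For instance
  ∂[v_0,v_5,v_8] = [v_5,v_8] − [v_0,v_8] + [v_0,v_5],
  ∂[v_0,v_5,v_6] = [v_5,v_6] − [v_0,v_6] + [v_0,v_5].
As a 30×20 matrix over Z this has rank 20, with invariant factors (1,1,1,1,1,1,1,1,1,1,1,1,1,1,1,1,1,1,1,2).

Computing H_k = (kernel of ∂_k) / (image of ∂_{k+1}):

  H_0: rank C_0 − rank ∂_1 = 10 − 9 = 1, and the invariant factors of ∂_1 are all 1, so H_0 ≅ Z.
  H_1: rank ker ∂_1 − rank ∂_2 = (30 − 9) − 20 = 1, and ∂_2 has invariant factor 2 > 1, so H_1 ≅ Z × Z/2.
  H_2: rank ker ∂_2 − rank ∂_3 = (20 − 20) − 0 = 0, and there is no ∂_3, so H_2 ≅ 0.

As a check, the Euler characteristic is 10 − 30 + 20 = 0, which agrees with 1 − 1 + 0 = 0.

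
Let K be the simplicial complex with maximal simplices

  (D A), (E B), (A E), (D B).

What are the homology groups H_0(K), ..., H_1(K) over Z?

H_0 = Z,  H_1 = Z.

Take the total order A < B < D < E on the vertex set. Then K (dimension 1) consists of the simplices:

  0-simplices (4): A, B, D, E
  1-simplices (4): AD, AE, BD, BE

giving chain groups C_0 ≅ Z^4, C_1 ≅ Z^4.

∂_1: C_1 → C_0 sends each edge [p,q] (with p < q) to q − p. For instance
  ∂AE = E − A.
As a 4×4 matrix over Z this has rank 3, with invariant factors (1,1,1).

From H_k ≅ ker(∂_k) / im(∂_{k+1}) we obtain:

  H_0: rank C_0 − rank ∂_1 = 4 − 3 = 1, and the invariant factors of ∂_1 are all 1, so H_0 = Z.
  H_1: rank ker ∂_1 − rank ∂_2 = (4 − 3) − 0 = 1, and there is no ∂_2, so H_1 = Z.

As a check, the Euler characteristic is 4 − 4 = 0, which agrees with 1 − 1 = 0.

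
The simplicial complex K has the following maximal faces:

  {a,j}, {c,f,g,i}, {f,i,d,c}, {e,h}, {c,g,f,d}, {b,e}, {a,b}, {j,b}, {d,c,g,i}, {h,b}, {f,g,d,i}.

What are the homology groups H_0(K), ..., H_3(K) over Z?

We work with the vertex ordering a < b < c < d < e < f < g < h < i < j. The simplices of K, each written with vertices in increasing order, are:

  0-simplices (10): a, b, c, d, e, f, g, h, i, j
  1-simplices (16): ab, aj, be, bh, bj, cd, cf, cg, ci, df, dg, di, eh, fg, fi, gi
  2-simplices (10): cdf, cdg, cdi, cfg, cfi, cgi, dfg, dfi, dgi, fgi
  3-simplices (5): cdfg, cdfi, cdgi, cfgi, dfgi

so the chain groups are C_0 ≅ Z^10, C_1 ≅ Z^16, C_2 ≅ Z^10, C_3 ≅ Z^5.

The boundary map ∂_1: C_1 → C_0 maps an edge to its endpoints' difference, ∂[p,q] = q − p.
The 10×16 boundary matrix has rank 8 and Smith normal form diag(1,1,1,1,1,1,1,1).

∂_2: C_2 → C_1 maps a triangle to the signed sum of its edges. For instance
  ∂dgi = gi − di + dg,
  ∂cfi = fi − ci + cf.
This gives a 16×10 integer matrix of rank 6; reducing to Smith normal form yields diagonal entries (1,1,1,1,1,1).

∂_3: C_3 → C_2 sends each 3-simplex σ to the alternating sum Σ_i (−1)^i (σ with its i-th vertex removed). For instance
  ∂cdgi = dgi − cgi + cdi − cdg,
  ∂cfgi = fgi − cgi + cfi − cfg.
As a 10×5 matrix over Z this has rank 4, with invariant factors (1,1,1,1).

Reading off H_k = ker ∂_k / im ∂_{k+1}:

  H_0: rank C_0 − rank ∂_1 = 10 − 8 = 2, and the invariant factors of ∂_1 are all 1, so H_0 ≅ Z^2.
  H_1: rank ker ∂_1 − rank ∂_2 = (16 − 8) − 6 = 2, and the invariant factors of ∂_2 are all 1, so H_1 ≅ Z^2.
  H_2: rank ker ∂_2 − rank ∂_3 = (10 − 6) − 4 = 0, and the invariant factors of ∂_3 are all 1, so H_2 ≅ 0.
  H_3: rank ker ∂_3 − rank ∂_4 = (5 − 4) − 0 = 1, and there is no ∂_4, so H_3 ≅ Z.

H_0 ≅ Z^2,  H_1 ≅ Z^2,  H_2 = 0,  H_3 ≅ Z.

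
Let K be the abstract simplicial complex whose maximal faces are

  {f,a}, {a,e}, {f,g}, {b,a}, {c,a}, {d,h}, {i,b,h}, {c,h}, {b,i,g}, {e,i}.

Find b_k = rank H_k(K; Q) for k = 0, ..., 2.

Order the vertices as a < b < c < d < e < f < g < h < i. Listing each simplex with vertices in this order, K has dimension 2 with simplices:

  0-simplices (9): a, b, c, d, e, f, g, h, i
  1-simplices (13): ab, ac, ae, af, bg, bh, bi, ch, dh, ei, fg, gi, hi
  2-simplices (2): bgi, bhi

Hence C_0 ≅ Z^9, C_1 ≅ Z^13, C_2 ≅ Z^2.

The boundary map ∂_1: C_1 → C_0 maps an edge to its endpoints' difference, ∂[p,q] = q − p.
The resulting 9×13 matrix has rank 8, and its Smith normal form has invariant factors (1,1,1,1,1,1,1,1).

Boundary ∂_2: C_2 → C_1 sends each 2-simplex [p,q,r] to [q,r] − [p,r] + [p,q]. For instance
  ∂bgi = gi − bi + bg,
  ∂bhi = hi − bi + bh.
As a 13×2 matrix over Z this has rank 2, with invariant factors (1,1).

Reading off H_k = ker ∂_k / im ∂_{k+1}:

  H_0: rank C_0 − rank ∂_1 = 9 − 8 = 1, and the invariant factors of ∂_1 are all 1, so H_0 ≅ Z.
  H_1: rank ker ∂_1 − rank ∂_2 = (13 − 8) − 2 = 3, and the invariant factors of ∂_2 are all 1, so H_1 ≅ Z^3.
  H_2: rank ker ∂_2 − rank ∂_3 = (2 − 2) − 0 = 0, and there is no ∂_3, so H_2 ≅ 0.

Hence the Betti numbers are b_0 = 1, b_1 = 3, b_2 = 0.

b_0 = 1, b_1 = 3, b_2 = 0.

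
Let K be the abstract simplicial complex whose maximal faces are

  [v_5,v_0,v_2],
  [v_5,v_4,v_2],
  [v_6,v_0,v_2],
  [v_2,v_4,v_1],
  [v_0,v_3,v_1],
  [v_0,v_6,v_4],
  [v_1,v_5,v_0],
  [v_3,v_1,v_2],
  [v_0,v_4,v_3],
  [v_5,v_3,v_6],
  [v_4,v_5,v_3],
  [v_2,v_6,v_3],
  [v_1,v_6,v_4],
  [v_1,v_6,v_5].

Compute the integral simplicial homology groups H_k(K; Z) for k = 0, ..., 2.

H_0 = Z,  H_1 = Z^2,  H_2 = Z.

Fix the vertex order v_0 < v_1 < v_2 < v_3 < v_4 < v_5 < v_6 and write every simplex with vertices in increasing order. Then dim K = 2 and the simplices of K are:

  0-simplices (7): [v_0], [v_1], [v_2], [v_3], [v_4], [v_5], [v_6]
  1-simplices (21): (21 of them)
  2-simplices (14): (14 of them)

so the chain groups are C_0 ≅ Z^7, C_1 ≅ Z^21, C_2 ≅ Z^14.

Boundary ∂_1: C_1 → C_0 is given by ∂[p,q] = [q] − [p]. For instance
  ∂[v_0,v_3] = [v_3] − [v_0].
This gives a 7×21 integer matrix of rank 6; reducing to Smith normal form yields diagonal entries (1,1,1,1,1,1).

∂_2: C_2 → C_1 acts by ∂[p,q,r] = [q,r] − [p,r] + [p,q]. For instance
  ∂[v_0,v_2,v_5] = [v_2,v_5] − [v_0,v_5] + [v_0,v_2],
  ∂[v_0,v_2,v_6] = [v_2,v_6] − [v_0,v_6] + [v_0,v_2].
The resulting 21×14 matrix has rank 13, and its Smith normal form has invariant factors (1,1,1,1,1,1,1,1,1,1,1,1,1).

Computing H_k = (kernel of ∂_k) / (image of ∂_{k+1}):

  H_0: rank C_0 − rank ∂_1 = 7 − 6 = 1, and the invariant factors of ∂_1 are all 1, so H_0 ≅ Z.
  H_1: rank ker ∂_1 − rank ∂_2 = (21 − 6) − 13 = 2, and the invariant factors of ∂_2 are all 1, so H_1 ≅ Z^2.
  H_2: rank ker ∂_2 − rank ∂_3 = (14 − 13) − 0 = 1, and there is no ∂_3, so H_2 ≅ Z.

As a check, the Euler characteristic is 7 − 21 + 14 = 0, which agrees with 1 − 2 + 1 = 0.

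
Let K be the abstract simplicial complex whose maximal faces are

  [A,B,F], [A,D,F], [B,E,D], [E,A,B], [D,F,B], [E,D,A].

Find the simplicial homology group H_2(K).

H_2 ≅ Z.

Fix the vertex order A < B < D < E < F and write every simplex with vertices in increasing order. Then dim K = 2 and the simplices of K are:

  0-simplices (5): A, B, D, E, F
  1-simplices (9): AB, AD, AE, AF, BD, BE, BF, DE, DF
  2-simplices (6): ABE, ABF, ADE, ADF, BDE, BDF

so the chain groups are C_0 ≅ Z^5, C_1 ≅ Z^9, C_2 ≅ Z^6.

∂_1: C_1 → C_0 sends each edge [p,q] (with p < q) to q − p. For instance
  ∂BF = F − B.
The resulting 5×9 matrix has rank 4, and its Smith normal form has invariant factors (1,1,1,1).

Boundary ∂_2: C_2 → C_1 maps a triangle to the signed sum of its edges. For instance
  ∂ADE = DE − AE + AD,
  ∂ADF = DF − AF + AD.
The resulting 9×6 matrix has rank 5, and its Smith normal form has invariant factors (1,1,1,1,1).

Reading off H_k = ker ∂_k / im ∂_{k+1}:

  H_2: rank ker ∂_2 − rank ∂_3 = (6 − 5) − 0 = 1, and there is no ∂_3, so H_2 = Z.

(K is a triangulation of the 2-sphere S^2.)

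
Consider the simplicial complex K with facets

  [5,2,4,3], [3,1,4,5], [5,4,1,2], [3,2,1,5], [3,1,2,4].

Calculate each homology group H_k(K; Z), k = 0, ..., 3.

H_0 ≅ Z,  H_1 = 0,  H_2 = 0,  H_3 ≅ Z.

Take the total order 1 < 2 < 3 < 4 < 5 on the vertex set. Then K (dimension 3) consists of the simplices:

  0-simplices (5): [1], [2], [3], [4], [5]
  1-simplices (10): [1,2], [1,3], [1,4], [1,5], [2,3], [2,4], [2,5], [3,4], [3,5], [4,5]
  2-simplices (10): [1,2,3], [1,2,4], [1,2,5], [1,3,4], [1,3,5], [1,4,5], [2,3,4], [2,3,5], [2,4,5], [3,4,5]
  3-simplices (5): [1,2,3,4], [1,2,3,5], [1,2,4,5], [1,3,4,5], [2,3,4,5]

so the chain groups are C_0 ≅ Z^5, C_1 ≅ Z^10, C_2 ≅ Z^10, C_3 ≅ Z^5.

The boundary map ∂_1: C_1 → C_0 maps an edge to its endpoints' difference, ∂[p,q] = q − p. For instance
  ∂[2,3] = [3] − [2].
The 5×10 boundary matrix has rank 4 and Smith normal form diag(1,1,1,1).

∂_2: C_2 → C_1 sends each 2-simplex [p,q,r] to [q,r] − [p,r] + [p,q]. For instance
  ∂[3,4,5] = [4,5] − [3,5] + [3,4],
  ∂[1,2,4] = [2,4] − [1,4] + [1,2].
The resulting 10×10 matrix has rank 6, and its Smith normal form has invariant factors (1,1,1,1,1,1).

Boundary ∂_3: C_3 → C_2 sends each 3-simplex σ to the alternating sum Σ_i (−1)^i (σ with its i-th vertex removed). For instance
  ∂[1,2,4,5] = [2,4,5] − [1,4,5] + [1,2,5] − [1,2,4],
  ∂[1,2,3,5] = [2,3,5] − [1,3,5] + [1,2,5] − [1,2,3].
This gives a 10×5 integer matrix of rank 4; reducing to Smith normal form yields diagonal entries (1,1,1,1).

Computing H_k = (kernel of ∂_k) / (image of ∂_{k+1}):

  H_0: rank C_0 − rank ∂_1 = 5 − 4 = 1, and the invariant factors of ∂_1 are all 1, so H_0 = Z.
  H_1: rank ker ∂_1 − rank ∂_2 = (10 − 4) − 6 = 0, and the invariant factors of ∂_2 are all 1, so H_1 = 0.
  H_2: rank ker ∂_2 − rank ∂_3 = (10 − 6) − 4 = 0, and the invariant factors of ∂_3 are all 1, so H_2 = 0.
  H_3: rank ker ∂_3 − rank ∂_4 = (5 − 4) − 0 = 1, and there is no ∂_4, so H_3 = Z.

As a check, the Euler characteristic is 5 − 10 + 10 − 5 = 0, which agrees with 1 − 0 + 0 − 1 = 0.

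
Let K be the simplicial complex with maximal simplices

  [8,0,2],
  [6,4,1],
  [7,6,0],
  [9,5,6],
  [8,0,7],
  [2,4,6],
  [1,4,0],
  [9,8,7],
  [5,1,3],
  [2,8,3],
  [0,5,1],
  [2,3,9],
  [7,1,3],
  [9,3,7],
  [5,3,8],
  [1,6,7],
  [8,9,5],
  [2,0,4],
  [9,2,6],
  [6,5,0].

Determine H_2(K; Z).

H_2 ≅ 0.

K has 10 vertices, 30 edges, 20 triangles.
rank ∂_2 = 20, rank ∂_3 = 0 ⇒ b_2 = 20 − 20 − 0 = 0. So H_2 = 0.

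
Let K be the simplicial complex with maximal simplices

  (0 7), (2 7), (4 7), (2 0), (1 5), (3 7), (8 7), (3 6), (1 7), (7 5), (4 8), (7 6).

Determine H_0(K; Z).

We work with the vertex ordering 0 < 1 < 2 < 3 < 4 < 5 < 6 < 7 < 8. The simplices of K, each written with vertices in increasing order, are:

  0-simplices (9): [0], [1], [2], [3], [4], [5], [6], [7], [8]
  1-simplices (12): [0,2], [0,7], [1,5], [1,7], [2,7], [3,6], [3,7], [4,7], [4,8], [5,7], [6,7], [7,8]

Hence C_0 ≅ Z^9, C_1 ≅ Z^12.

The boundary map ∂_1: C_1 → C_0 maps an edge to its endpoints' difference, ∂[p,q] = q − p.
The 9×12 boundary matrix has rank 8 and Smith normal form diag(1,1,1,1,1,1,1,1).

Reading off H_k = ker ∂_k / im ∂_{k+1}:

  H_0: rank C_0 − rank ∂_1 = 9 − 8 = 1, and the invariant factors of ∂_1 are all 1, so H_0 ≅ Z.

H_0 ≅ Z.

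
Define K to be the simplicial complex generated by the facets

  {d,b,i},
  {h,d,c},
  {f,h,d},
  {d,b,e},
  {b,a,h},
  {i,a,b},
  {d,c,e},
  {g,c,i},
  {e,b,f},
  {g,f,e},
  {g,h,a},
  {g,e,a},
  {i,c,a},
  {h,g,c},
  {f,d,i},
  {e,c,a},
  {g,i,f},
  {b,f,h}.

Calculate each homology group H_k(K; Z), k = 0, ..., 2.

H_0 = Z,  H_1 = Z ⊕ Z/2Z,  H_2 = 0.

Fix the vertex order a < b < c < d < e < f < g < h < i and write every simplex with vertices in increasing order. Then dim K = 2 and the simplices of K are:

  0-simplices (9): a, b, c, d, e, f, g, h, i
  1-simplices (27): ab, ac, ae, ag, ah, ai, bd, be, bf, bh, bi, cd, ce, cg, ch, ci, de, df, dh, di, ef, eg, fg, fh, fi, gh, gi
  2-simplices (18): abh, abi, ace, aci, aeg, agh, bde, bdi, bef, bfh, cde, cdh, cgh, cgi, dfh, dfi, efg, fgi

giving chain groups C_0 ≅ Z^9, C_1 ≅ Z^27, C_2 ≅ Z^18.

∂_1: C_1 → C_0 maps an edge to its endpoints' difference, ∂[p,q] = q − p. For instance
  ∂cg = g − c.
This gives a 9×27 integer matrix of rank 8; reducing to Smith normal form yields diagonal entries (1,1,1,1,1,1,1,1).

∂_2: C_2 → C_1 acts by ∂[p,q,r] = [q,r] − [p,r] + [p,q]. For instance
  ∂aeg = eg − ag + ae,
  ∂cgi = gi − ci + cg.
This gives a 27×18 integer matrix of rank 18; reducing to Smith normal form yields diagonal entries (1,1,1,1,1,1,1,1,1,1,1,1,1,1,1,1,1,2).

Now H_k = ker ∂_k / im ∂_{k+1}, so:

  H_0: rank C_0 − rank ∂_1 = 9 − 8 = 1, and the invariant factors of ∂_1 are all 1, so H_0 = Z.
  H_1: rank ker ∂_1 − rank ∂_2 = (27 − 8) − 18 = 1, and ∂_2 has invariant factor 2 > 1, so H_1 = Z ⊕ Z/2Z.
  H_2: rank ker ∂_2 − rank ∂_3 = (18 − 18) − 0 = 0, and there is no ∂_3, so H_2 = 0.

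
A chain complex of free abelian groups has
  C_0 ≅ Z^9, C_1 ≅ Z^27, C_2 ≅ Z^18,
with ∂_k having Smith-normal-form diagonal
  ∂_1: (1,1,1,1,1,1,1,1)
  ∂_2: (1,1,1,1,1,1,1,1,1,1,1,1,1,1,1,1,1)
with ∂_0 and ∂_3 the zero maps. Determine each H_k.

H_0: b_0 = 9 − 0 − 8 = 1; torsion from ∂_1 factors > 1: none. So H_0 = Z.
H_1: b_1 = 27 − 8 − 17 = 2; torsion from ∂_2 factors > 1: none. So H_1 = Z^2.
H_2: b_2 = 18 − 17 − 0 = 1; torsion from ∂_3 factors > 1: none. So H_2 = Z.

H_0 = Z,  H_1 = Z^2,  H_2 = Z.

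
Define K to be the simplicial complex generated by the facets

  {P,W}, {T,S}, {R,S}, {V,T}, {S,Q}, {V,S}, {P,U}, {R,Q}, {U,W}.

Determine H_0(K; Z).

H_0 ≅ Z^2.

K has 8 vertices, 9 edges.
rank ∂_0 = 0, rank ∂_1 = 6 ⇒ b_0 = 8 − 0 − 6 = 2; all invariant factors of ∂_1 are 1 so no torsion. So H_0 = Z^2.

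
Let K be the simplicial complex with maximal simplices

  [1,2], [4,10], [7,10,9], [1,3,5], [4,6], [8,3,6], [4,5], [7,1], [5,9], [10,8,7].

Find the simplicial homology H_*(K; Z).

Take the total order 1 < 2 < 3 < 4 < 5 < 6 < 7 < 8 < 9 < 10 on the vertex set. Then K (dimension 2) consists of the simplices:

  0-simplices (10): [1], [2], [3], [4], [5], [6], [7], [8], [9], [10]
  1-simplices (17): [1,2], [1,3], [1,5], [1,7], [3,5], [3,6], [3,8], [4,5], [4,6], [4,10], [5,9], [6,8], [7,8], [7,9], [7,10], [8,10], [9,10]
  2-simplices (4): [1,3,5], [3,6,8], [7,8,10], [7,9,10]

so the chain groups are C_0 ≅ Z^10, C_1 ≅ Z^17, C_2 ≅ Z^4.

The boundary map ∂_1: C_1 → C_0 maps an edge to its endpoints' difference, ∂[p,q] = q − p.
This gives a 10×17 integer matrix of rank 9; reducing to Smith normal form yields diagonal entries (1,1,1,1,1,1,1,1,1).

The boundary map ∂_2: C_2 → C_1 maps a triangle to the signed sum of its edges. For instance
  ∂[7,8,10] = [8,10] − [7,10] + [7,8],
  ∂[7,9,10] = [9,10] − [7,10] + [7,9].
The resulting 17×4 matrix has rank 4, and its Smith normal form has invariant factors (1,1,1,1).

From H_k ≅ ker(∂_k) / im(∂_{k+1}) we obtain:

  H_0: rank C_0 − rank ∂_1 = 10 − 9 = 1, and the invariant factors of ∂_1 are all 1, so H_0 ≅ Z.
  H_1: rank ker ∂_1 − rank ∂_2 = (17 − 9) − 4 = 4, and the invariant factors of ∂_2 are all 1, so H_1 ≅ Z^4.
  H_2: rank ker ∂_2 − rank ∂_3 = (4 − 4) − 0 = 0, and there is no ∂_3, so H_2 ≅ 0.

As a check, the Euler characteristic is 10 − 17 + 4 = -3, which agrees with 1 − 4 + 0 = -3.

H_0 = Z,  H_1 = Z^4,  H_2 = 0.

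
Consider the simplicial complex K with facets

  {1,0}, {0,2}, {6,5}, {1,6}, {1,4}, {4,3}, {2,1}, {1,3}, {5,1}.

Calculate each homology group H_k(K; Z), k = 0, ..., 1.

Order the vertices as 0 < 1 < 2 < 3 < 4 < 5 < 6. Listing each simplex with vertices in this order, K has dimension 1 with simplices:

  0-simplices (7): [0], [1], [2], [3], [4], [5], [6]
  1-simplices (9): [0,1], [0,2], [1,2], [1,3], [1,4], [1,5], [1,6], [3,4], [5,6]

so the chain groups are C_0 ≅ Z^7, C_1 ≅ Z^9.

∂_1: C_1 → C_0 is given by ∂[p,q] = [q] − [p].
The resulting 7×9 matrix has rank 6, and its Smith normal form has invariant factors (1,1,1,1,1,1).

From H_k ≅ ker(∂_k) / im(∂_{k+1}) we obtain:

  H_0: rank C_0 − rank ∂_1 = 7 − 6 = 1, and the invariant factors of ∂_1 are all 1, so H_0 = Z.
  H_1: rank ker ∂_1 − rank ∂_2 = (9 − 6) − 0 = 3, and there is no ∂_2, so H_1 = Z^3.

H_0 ≅ Z,  H_1 ≅ Z^3.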